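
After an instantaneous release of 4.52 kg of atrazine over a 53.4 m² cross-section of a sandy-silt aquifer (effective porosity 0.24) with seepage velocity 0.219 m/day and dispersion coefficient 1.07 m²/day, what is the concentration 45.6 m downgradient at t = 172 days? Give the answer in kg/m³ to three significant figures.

0.00673 kg/m³

For an instantaneous plane source, C(x,t) = M/(n_e·A·√(4πDt)) · exp(−(x−vt)²/(4Dt)), with n_e·A the pore (flow) area.
Plume center vt = 0.219 × 172 = 37.668 m, so the well at 45.6 m is 7.932 m downgradient of the peak.
√(4πDt) = 48.09 m, giving peak height M/(n_e·A·√(4πDt)) = 4.52/(0.24 × 53.4 × 48.09) = 0.007334 kg/m³.
(x−vt)²/(4Dt) = (7.932)²/(4 × 1.07 × 172) = 0.08547; exp(−0.08547) = 0.9181.
C = 0.007334 × 0.9181 = 0.00673 kg/m³.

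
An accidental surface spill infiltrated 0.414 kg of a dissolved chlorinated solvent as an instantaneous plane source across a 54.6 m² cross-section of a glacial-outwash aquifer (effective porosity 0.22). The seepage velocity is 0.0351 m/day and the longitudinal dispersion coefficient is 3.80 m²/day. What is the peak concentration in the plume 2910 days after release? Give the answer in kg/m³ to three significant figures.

The peak of an instantaneous 1D plume sits at x = vt; there the Gaussian factor is 1 and C_max = M/(n_e·A·√(4πDt)), where n_e·A is the pore area the mass is dissolved in.
√(4πDt) = √(4π × 3.80 × 2910) = 372.8 m, so C_max = 0.414/(0.22 × 54.6 × 372.8) = 9.25e-05 kg/m³.

9.25e-05 kg/m³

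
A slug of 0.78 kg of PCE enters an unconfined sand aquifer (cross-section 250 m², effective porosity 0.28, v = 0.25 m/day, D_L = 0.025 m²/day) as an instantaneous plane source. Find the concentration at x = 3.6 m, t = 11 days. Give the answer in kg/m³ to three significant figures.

0.00311 kg/m³

For an instantaneous plane source, C(x,t) = M/(n_e·A·√(4πDt)) · exp(−(x−vt)²/(4Dt)), with n_e·A the pore (flow) area.
Plume center vt = 0.25 × 11 = 2.75 m, so the well at 3.6 m is 0.85 m downgradient of the peak.
√(4πDt) = 1.859 m, giving peak height M/(n_e·A·√(4πDt)) = 0.78/(0.28 × 250 × 1.859) = 0.005994 kg/m³.
(x−vt)²/(4Dt) = (0.85)²/(4 × 0.025 × 11) = 0.6568; exp(−0.6568) = 0.5185.
C = 0.005994 × 0.5185 = 0.00311 kg/m³.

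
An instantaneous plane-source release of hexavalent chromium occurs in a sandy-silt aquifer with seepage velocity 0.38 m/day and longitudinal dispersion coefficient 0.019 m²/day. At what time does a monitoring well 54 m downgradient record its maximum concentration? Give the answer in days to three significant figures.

142 days

For the 1D instantaneous-source solution, setting ∂C/∂t = 0 at fixed x gives v²t² + 2Dt − x² = 0, so t = (√(D² + v²x²) − D)/v².
√(D² + v²x²) = √(0.019² + 0.38² × 54²) = 20.52; v² = 0.1444.
t = (20.52 − 0.019)/0.1444 = 142 days (vs. the pure-advection estimate x/v = 142 d).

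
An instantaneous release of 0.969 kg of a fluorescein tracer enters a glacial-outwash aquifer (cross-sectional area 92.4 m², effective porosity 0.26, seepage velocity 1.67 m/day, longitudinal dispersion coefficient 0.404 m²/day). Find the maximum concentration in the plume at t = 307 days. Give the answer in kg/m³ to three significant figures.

The peak of an instantaneous 1D plume sits at x = vt; there the Gaussian factor is 1 and C_max = M/(n_e·A·√(4πDt)), where n_e·A is the pore area the mass is dissolved in.
√(4πDt) = √(4π × 0.404 × 307) = 39.48 m, so C_max = 0.969/(0.26 × 92.4 × 39.48) = 0.00102 kg/m³.

0.00102 kg/m³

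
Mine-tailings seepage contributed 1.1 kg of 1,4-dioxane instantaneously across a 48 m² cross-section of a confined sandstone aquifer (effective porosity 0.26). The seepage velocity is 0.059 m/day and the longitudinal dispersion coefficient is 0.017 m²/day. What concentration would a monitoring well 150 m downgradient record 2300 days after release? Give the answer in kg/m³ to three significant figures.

0.00108 kg/m³

For an instantaneous plane source, C(x,t) = M/(n_e·A·√(4πDt)) · exp(−(x−vt)²/(4Dt)), with n_e·A the pore (flow) area.
Plume center vt = 0.059 × 2300 = 135.7 m, so the well at 150 m is 14.3 m downgradient of the peak.
√(4πDt) = 22.17 m, giving peak height M/(n_e·A·√(4πDt)) = 1.1/(0.26 × 48 × 22.17) = 0.003976 kg/m³.
(x−vt)²/(4Dt) = (14.3)²/(4 × 0.017 × 2300) = 1.307; exp(−1.307) = 0.2706.
C = 0.003976 × 0.2706 = 0.00108 kg/m³.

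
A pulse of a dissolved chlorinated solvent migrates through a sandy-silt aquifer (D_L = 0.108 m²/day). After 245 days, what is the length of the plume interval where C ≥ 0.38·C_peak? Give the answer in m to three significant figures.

20.2 m

The plume is Gaussian with σ = √(2Dt) = √(2 × 0.108 × 245) = 7.275 m.
C/C_peak = exp(−Δx²/(2σ²)) = 0.38 ⇒ Δx = σ·√(−2 ln 0.38) = 7.275 × 1.391 = 10.12 m.
Width = 2Δx = 20.2 m.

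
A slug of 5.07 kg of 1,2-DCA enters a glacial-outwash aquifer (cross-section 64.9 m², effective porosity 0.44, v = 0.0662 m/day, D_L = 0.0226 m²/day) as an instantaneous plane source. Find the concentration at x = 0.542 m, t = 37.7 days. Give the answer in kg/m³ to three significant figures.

For an instantaneous plane source, C(x,t) = M/(n_e·A·√(4πDt)) · exp(−(x−vt)²/(4Dt)), with n_e·A the pore (flow) area.
Plume center vt = 0.0662 × 37.7 = 2.49574 m, so the well at 0.542 m is 1.95374 m upgradient of the peak.
√(4πDt) = 3.272 m, giving peak height M/(n_e·A·√(4πDt)) = 5.07/(0.44 × 64.9 × 3.272) = 0.05426 kg/m³.
(x−vt)²/(4Dt) = (-1.95374)²/(4 × 0.0226 × 37.7) = 1.120; exp(−1.120) = 0.3263.
C = 0.05426 × 0.3263 = 0.0177 kg/m³.

0.0177 kg/m³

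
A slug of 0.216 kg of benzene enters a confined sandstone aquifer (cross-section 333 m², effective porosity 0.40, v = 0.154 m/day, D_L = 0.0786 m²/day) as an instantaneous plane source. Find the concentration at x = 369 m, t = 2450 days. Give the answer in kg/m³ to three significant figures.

For an instantaneous plane source, C(x,t) = M/(n_e·A·√(4πDt)) · exp(−(x−vt)²/(4Dt)), with n_e·A the pore (flow) area.
Plume center vt = 0.154 × 2450 = 377.3 m, so the well at 369 m is 8.3 m upgradient of the peak.
√(4πDt) = 49.19 m, giving peak height M/(n_e·A·√(4πDt)) = 0.216/(0.40 × 333 × 49.19) = 3.297e-05 kg/m³.
(x−vt)²/(4Dt) = (-8.3)²/(4 × 0.0786 × 2450) = 0.08944; exp(−0.08944) = 0.9144.
C = 3.297e-05 × 0.9144 = 3.01e-05 kg/m³.

3.01e-05 kg/m³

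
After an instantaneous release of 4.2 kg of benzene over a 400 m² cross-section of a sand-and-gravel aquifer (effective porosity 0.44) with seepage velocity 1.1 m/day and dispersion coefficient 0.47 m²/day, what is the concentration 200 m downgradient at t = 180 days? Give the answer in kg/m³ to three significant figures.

For an instantaneous plane source, C(x,t) = M/(n_e·A·√(4πDt)) · exp(−(x−vt)²/(4Dt)), with n_e·A the pore (flow) area.
Plume center vt = 1.1 × 180 = 198 m, so the well at 200 m is 2 m downgradient of the peak.
√(4πDt) = 32.61 m, giving peak height M/(n_e·A·√(4πDt)) = 4.2/(0.44 × 400 × 32.61) = 0.0007318 kg/m³.
(x−vt)²/(4Dt) = (2)²/(4 × 0.47 × 180) = 0.01182; exp(−0.01182) = 0.9882.
C = 0.0007318 × 0.9882 = 0.000723 kg/m³.

0.000723 kg/m³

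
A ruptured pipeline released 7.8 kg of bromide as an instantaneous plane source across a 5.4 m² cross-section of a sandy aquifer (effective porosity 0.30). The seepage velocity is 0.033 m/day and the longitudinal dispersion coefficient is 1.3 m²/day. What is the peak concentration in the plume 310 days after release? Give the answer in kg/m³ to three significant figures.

0.0677 kg/m³

The peak of an instantaneous 1D plume sits at x = vt; there the Gaussian factor is 1 and C_max = M/(n_e·A·√(4πDt)), where n_e·A is the pore area the mass is dissolved in.
√(4πDt) = √(4π × 1.3 × 310) = 71.16 m, so C_max = 7.8/(0.30 × 5.4 × 71.16) = 0.0677 kg/m³.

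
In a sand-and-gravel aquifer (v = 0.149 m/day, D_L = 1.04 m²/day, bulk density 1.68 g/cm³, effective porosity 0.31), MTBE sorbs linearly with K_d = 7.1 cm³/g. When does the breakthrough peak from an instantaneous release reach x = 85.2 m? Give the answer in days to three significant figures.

20800 days

Retardation factor R = 1 + ρ_b·K_d/n = 1 + 1.68 × 7.1/0.31 = 39.48.
Sorption retards both mechanisms: v_R = v/R = 0.003774 m/day, D_R = D/R = 0.02634 m²/day.
Peak time from v_R²t² + 2D_R t − x² = 0: t = (√(D_R² + v_R²x²) − D_R)/v_R².
√(D_R² + v_R²x²) = √(0.02634² + 0.003774² × 85.2²) = 0.3226; v_R² = 1.424e-05.
t = (0.3226 − 0.02634)/1.424e-05 = 20800 days.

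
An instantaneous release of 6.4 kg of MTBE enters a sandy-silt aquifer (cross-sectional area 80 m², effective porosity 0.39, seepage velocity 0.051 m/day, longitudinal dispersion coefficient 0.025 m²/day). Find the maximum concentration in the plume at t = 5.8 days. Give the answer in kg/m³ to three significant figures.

The peak of an instantaneous 1D plume sits at x = vt; there the Gaussian factor is 1 and C_max = M/(n_e·A·√(4πDt)), where n_e·A is the pore area the mass is dissolved in.
√(4πDt) = √(4π × 0.025 × 5.8) = 1.350 m, so C_max = 6.4/(0.39 × 80 × 1.350) = 0.152 kg/m³.

0.152 kg/m³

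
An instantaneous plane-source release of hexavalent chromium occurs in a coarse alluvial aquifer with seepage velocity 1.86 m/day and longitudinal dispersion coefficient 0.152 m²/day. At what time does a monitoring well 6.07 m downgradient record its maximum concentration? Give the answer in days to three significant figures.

For the 1D instantaneous-source solution, setting ∂C/∂t = 0 at fixed x gives v²t² + 2Dt − x² = 0, so t = (√(D² + v²x²) − D)/v².
√(D² + v²x²) = √(0.152² + 1.86² × 6.07²) = 11.29; v² = 3.4596.
t = (11.29 − 0.152)/3.4596 = 3.22 days (vs. the pure-advection estimate x/v = 3.26 d).

3.22 days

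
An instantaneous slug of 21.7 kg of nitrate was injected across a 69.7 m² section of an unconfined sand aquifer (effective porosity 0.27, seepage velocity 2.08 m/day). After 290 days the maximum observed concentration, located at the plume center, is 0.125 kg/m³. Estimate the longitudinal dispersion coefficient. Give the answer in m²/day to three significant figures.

At the plume center C_max = M/(n_e·A·√(4πDt)), so D = M²/(4πt·(n_e·A·C_max)²).
n_e·A·C_max = 0.27 × 69.7 × 0.125 = 2.352 kg/m.
D = 21.7²/(4π × 290 × 2.352²) = 0.0234 m²/day.

0.0234 m²/day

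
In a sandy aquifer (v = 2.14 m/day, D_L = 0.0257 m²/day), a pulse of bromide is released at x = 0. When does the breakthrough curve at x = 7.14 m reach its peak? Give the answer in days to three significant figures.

For the 1D instantaneous-source solution, setting ∂C/∂t = 0 at fixed x gives v²t² + 2Dt − x² = 0, so t = (√(D² + v²x²) − D)/v².
√(D² + v²x²) = √(0.0257² + 2.14² × 7.14²) = 15.28; v² = 4.5796.
t = (15.28 − 0.0257)/4.5796 = 3.33 days (vs. the pure-advection estimate x/v = 3.34 d).

3.33 days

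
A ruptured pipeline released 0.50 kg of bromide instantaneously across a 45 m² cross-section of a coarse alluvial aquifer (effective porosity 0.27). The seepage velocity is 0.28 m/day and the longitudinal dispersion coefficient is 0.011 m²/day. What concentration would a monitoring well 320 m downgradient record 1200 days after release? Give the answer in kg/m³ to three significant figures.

2.51e-05 kg/m³

For an instantaneous plane source, C(x,t) = M/(n_e·A·√(4πDt)) · exp(−(x−vt)²/(4Dt)), with n_e·A the pore (flow) area.
Plume center vt = 0.28 × 1200 = 336 m, so the well at 320 m is 16 m upgradient of the peak.
√(4πDt) = 12.88 m, giving peak height M/(n_e·A·√(4πDt)) = 0.50/(0.27 × 45 × 12.88) = 0.003195 kg/m³.
(x−vt)²/(4Dt) = (-16)²/(4 × 0.011 × 1200) = 4.848; exp(−4.848) = 0.007844.
C = 0.003195 × 0.007844 = 2.51e-05 kg/m³.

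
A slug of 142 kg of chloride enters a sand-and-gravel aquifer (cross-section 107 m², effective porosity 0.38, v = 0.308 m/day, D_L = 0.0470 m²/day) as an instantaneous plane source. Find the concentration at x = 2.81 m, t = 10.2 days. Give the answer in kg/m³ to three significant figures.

For an instantaneous plane source, C(x,t) = M/(n_e·A·√(4πDt)) · exp(−(x−vt)²/(4Dt)), with n_e·A the pore (flow) area.
Plume center vt = 0.308 × 10.2 = 3.1416 m, so the well at 2.81 m is 0.3316 m upgradient of the peak.
√(4πDt) = 2.454 m, giving peak height M/(n_e·A·√(4πDt)) = 142/(0.38 × 107 × 2.454) = 1.423 kg/m³.
(x−vt)²/(4Dt) = (-0.3316)²/(4 × 0.0470 × 10.2) = 0.05734; exp(−0.05734) = 0.9443.
C = 1.423 × 0.9443 = 1.34 kg/m³.

1.34 kg/m³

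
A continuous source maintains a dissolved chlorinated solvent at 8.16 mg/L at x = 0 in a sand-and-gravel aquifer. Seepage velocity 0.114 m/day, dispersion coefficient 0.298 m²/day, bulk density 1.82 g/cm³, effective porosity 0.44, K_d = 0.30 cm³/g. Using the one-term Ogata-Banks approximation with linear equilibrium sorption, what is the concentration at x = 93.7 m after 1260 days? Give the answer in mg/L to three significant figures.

0.432 mg/L

Retardation factor R = 1 + ρ_b·K_d/n = 1 + 1.82 × 0.30/0.44 = 2.241.
Sorption retards both mechanisms: v_R = v/R = 0.05087 m/day, D_R = D/R = 0.1330 m²/day.
v_R·t = 0.05087 × 1260 = 64.0962 m; 2√(D_R t) = 25.89 m; argument = (93.7 − 64.0962)/25.89 = 1.143.
C = C₀ × ½·erfc(1.143) = 8.16 × 0.05300 = 0.432 mg/L.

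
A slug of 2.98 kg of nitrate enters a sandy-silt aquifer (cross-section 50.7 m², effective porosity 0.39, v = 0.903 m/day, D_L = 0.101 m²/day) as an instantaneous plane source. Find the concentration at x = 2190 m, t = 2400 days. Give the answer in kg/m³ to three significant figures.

0.00160 kg/m³

For an instantaneous plane source, C(x,t) = M/(n_e·A·√(4πDt)) · exp(−(x−vt)²/(4Dt)), with n_e·A the pore (flow) area.
Plume center vt = 0.903 × 2400 = 2167.2 m, so the well at 2190 m is 22.8 m downgradient of the peak.
√(4πDt) = 55.19 m, giving peak height M/(n_e·A·√(4πDt)) = 2.98/(0.39 × 50.7 × 55.19) = 0.002731 kg/m³.
(x−vt)²/(4Dt) = (22.8)²/(4 × 0.101 × 2400) = 0.5361; exp(−0.5361) = 0.5850.
C = 0.002731 × 0.5850 = 0.00160 kg/m³.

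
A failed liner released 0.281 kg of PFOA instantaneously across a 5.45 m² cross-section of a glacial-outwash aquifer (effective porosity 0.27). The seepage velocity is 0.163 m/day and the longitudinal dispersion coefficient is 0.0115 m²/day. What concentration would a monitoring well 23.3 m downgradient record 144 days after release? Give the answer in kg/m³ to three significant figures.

For an instantaneous plane source, C(x,t) = M/(n_e·A·√(4πDt)) · exp(−(x−vt)²/(4Dt)), with n_e·A the pore (flow) area.
Plume center vt = 0.163 × 144 = 23.472 m, so the well at 23.3 m is 0.172 m upgradient of the peak.
√(4πDt) = 4.562 m, giving peak height M/(n_e·A·√(4πDt)) = 0.281/(0.27 × 5.45 × 4.562) = 0.04186 kg/m³.
(x−vt)²/(4Dt) = (-0.172)²/(4 × 0.0115 × 144) = 0.004466; exp(−0.004466) = 0.9955.
C = 0.04186 × 0.9955 = 0.0417 kg/m³.

0.0417 kg/m³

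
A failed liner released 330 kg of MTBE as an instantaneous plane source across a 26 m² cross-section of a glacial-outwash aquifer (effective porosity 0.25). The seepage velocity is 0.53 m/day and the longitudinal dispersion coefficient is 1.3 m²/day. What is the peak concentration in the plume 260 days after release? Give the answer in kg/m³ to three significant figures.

The peak of an instantaneous 1D plume sits at x = vt; there the Gaussian factor is 1 and C_max = M/(n_e·A·√(4πDt)), where n_e·A is the pore area the mass is dissolved in.
√(4πDt) = √(4π × 1.3 × 260) = 65.17 m, so C_max = 330/(0.25 × 26 × 65.17) = 0.779 kg/m³.

0.779 kg/m³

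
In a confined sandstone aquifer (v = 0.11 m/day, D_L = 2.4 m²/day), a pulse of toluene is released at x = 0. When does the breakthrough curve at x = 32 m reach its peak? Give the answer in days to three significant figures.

For the 1D instantaneous-source solution, setting ∂C/∂t = 0 at fixed x gives v²t² + 2Dt − x² = 0, so t = (√(D² + v²x²) − D)/v².
√(D² + v²x²) = √(2.4² + 0.11² × 32²) = 4.260; v² = 0.0121.
t = (4.260 − 2.4)/0.0121 = 154 days (vs. the pure-advection estimate x/v = 291 d).

154 days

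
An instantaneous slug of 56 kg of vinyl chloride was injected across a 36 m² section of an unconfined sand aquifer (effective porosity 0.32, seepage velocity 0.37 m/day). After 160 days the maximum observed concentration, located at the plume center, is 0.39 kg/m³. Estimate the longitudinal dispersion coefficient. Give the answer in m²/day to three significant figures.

0.0773 m²/day

At the plume center C_max = M/(n_e·A·√(4πDt)), so D = M²/(4πt·(n_e·A·C_max)²).
n_e·A·C_max = 0.32 × 36 × 0.39 = 4.493 kg/m.
D = 56²/(4π × 160 × 4.493²) = 0.0773 m²/day.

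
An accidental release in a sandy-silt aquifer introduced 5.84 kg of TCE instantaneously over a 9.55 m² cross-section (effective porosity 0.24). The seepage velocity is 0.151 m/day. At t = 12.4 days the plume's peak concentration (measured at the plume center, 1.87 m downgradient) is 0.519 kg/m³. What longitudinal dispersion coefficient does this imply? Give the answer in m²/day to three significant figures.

0.155 m²/day

At the plume center C_max = M/(n_e·A·√(4πDt)), so D = M²/(4πt·(n_e·A·C_max)²).
n_e·A·C_max = 0.24 × 9.55 × 0.519 = 1.190 kg/m.
D = 5.84²/(4π × 12.4 × 1.190²) = 0.155 m²/day.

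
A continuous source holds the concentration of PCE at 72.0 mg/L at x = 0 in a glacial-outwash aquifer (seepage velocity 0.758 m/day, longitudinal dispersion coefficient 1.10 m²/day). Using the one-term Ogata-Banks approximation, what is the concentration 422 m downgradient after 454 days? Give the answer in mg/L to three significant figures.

For a continuous step input, C/C₀ ≈ ½·erfc((x−vt)/(2√(Dt))).
vt = 0.758 × 454 = 344.132 m and 2√(Dt) = 2√(1.10 × 454) = 44.69 m.
Argument (x−vt)/(2√(Dt)) = (422 − 344.132)/44.69 = 1.742; ½·erfc(1.742) = 0.006878.
C = 72.0 × 0.006878 = 0.495 mg/L.

0.495 mg/L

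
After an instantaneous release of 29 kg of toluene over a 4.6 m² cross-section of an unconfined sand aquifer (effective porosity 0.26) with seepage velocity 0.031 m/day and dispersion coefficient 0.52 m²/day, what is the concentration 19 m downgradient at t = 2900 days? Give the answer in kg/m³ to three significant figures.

For an instantaneous plane source, C(x,t) = M/(n_e·A·√(4πDt)) · exp(−(x−vt)²/(4Dt)), with n_e·A the pore (flow) area.
Plume center vt = 0.031 × 2900 = 89.9 m, so the well at 19 m is 70.9 m upgradient of the peak.
√(4πDt) = 137.7 m, giving peak height M/(n_e·A·√(4πDt)) = 29/(0.26 × 4.6 × 137.7) = 0.1761 kg/m³.
(x−vt)²/(4Dt) = (-70.9)²/(4 × 0.52 × 2900) = 0.8334; exp(−0.8334) = 0.4346.
C = 0.1761 × 0.4346 = 0.0765 kg/m³.

0.0765 kg/m³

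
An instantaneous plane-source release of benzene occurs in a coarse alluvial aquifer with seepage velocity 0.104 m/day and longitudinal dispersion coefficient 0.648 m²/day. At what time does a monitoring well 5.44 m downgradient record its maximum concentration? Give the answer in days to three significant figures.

19.6 days

For the 1D instantaneous-source solution, setting ∂C/∂t = 0 at fixed x gives v²t² + 2Dt − x² = 0, so t = (√(D² + v²x²) − D)/v².
√(D² + v²x²) = √(0.648² + 0.104² × 5.44²) = 0.8602; v² = 0.010816.
t = (0.8602 − 0.648)/0.010816 = 19.6 days (vs. the pure-advection estimate x/v = 52.3 d).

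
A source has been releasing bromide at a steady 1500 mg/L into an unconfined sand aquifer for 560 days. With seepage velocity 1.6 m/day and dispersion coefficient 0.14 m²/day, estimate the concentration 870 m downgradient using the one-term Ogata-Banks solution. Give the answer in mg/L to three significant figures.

For a continuous step input, C/C₀ ≈ ½·erfc((x−vt)/(2√(Dt))).
vt = 1.6 × 560 = 896 m and 2√(Dt) = 2√(0.14 × 560) = 17.71 m.
Argument (x−vt)/(2√(Dt)) = (870 − 896)/17.71 = -1.468; ½·erfc(-1.468) = 0.9811.
C = 1500 × 0.9811 = 1470 mg/L.

1470 mg/L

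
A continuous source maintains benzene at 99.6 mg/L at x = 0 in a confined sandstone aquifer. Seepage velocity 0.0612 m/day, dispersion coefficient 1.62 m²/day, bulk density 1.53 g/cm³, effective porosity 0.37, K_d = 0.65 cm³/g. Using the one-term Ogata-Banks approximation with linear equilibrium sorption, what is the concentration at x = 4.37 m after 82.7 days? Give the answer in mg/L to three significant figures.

36.1 mg/L

Retardation factor R = 1 + ρ_b·K_d/n = 1 + 1.53 × 0.65/0.37 = 3.688.
Sorption retards both mechanisms: v_R = v/R = 0.01659 m/day, D_R = D/R = 0.4393 m²/day.
v_R·t = 0.01659 × 82.7 = 1.371993 m; 2√(D_R t) = 12.05 m; argument = (4.37 − 1.371993)/12.05 = 0.2488.
C = C₀ × ½·erfc(0.2488) = 99.6 × 0.3625 = 36.1 mg/L.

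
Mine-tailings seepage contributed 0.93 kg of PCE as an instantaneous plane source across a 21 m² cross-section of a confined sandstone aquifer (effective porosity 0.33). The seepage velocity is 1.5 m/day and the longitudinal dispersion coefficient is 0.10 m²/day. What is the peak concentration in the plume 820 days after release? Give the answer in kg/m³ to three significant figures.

0.00418 kg/m³

The peak of an instantaneous 1D plume sits at x = vt; there the Gaussian factor is 1 and C_max = M/(n_e·A·√(4πDt)), where n_e·A is the pore area the mass is dissolved in.
√(4πDt) = √(4π × 0.10 × 820) = 32.10 m, so C_max = 0.93/(0.33 × 21 × 32.10) = 0.00418 kg/m³.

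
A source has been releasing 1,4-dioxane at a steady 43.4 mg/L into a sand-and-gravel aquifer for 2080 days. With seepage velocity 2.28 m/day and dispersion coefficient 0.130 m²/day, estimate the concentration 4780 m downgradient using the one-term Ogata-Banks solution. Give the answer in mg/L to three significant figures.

For a continuous step input, C/C₀ ≈ ½·erfc((x−vt)/(2√(Dt))).
vt = 2.28 × 2080 = 4742.4 m and 2√(Dt) = 2√(0.130 × 2080) = 32.89 m.
Argument (x−vt)/(2√(Dt)) = (4780 − 4742.4)/32.89 = 1.143; ½·erfc(1.143) = 0.05300.
C = 43.4 × 0.05300 = 2.30 mg/L.

2.30 mg/L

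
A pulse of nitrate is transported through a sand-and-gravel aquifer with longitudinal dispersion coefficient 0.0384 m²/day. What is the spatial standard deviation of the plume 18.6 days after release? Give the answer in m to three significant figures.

1.20 m

Dispersive spreading gives a Gaussian with σ² = 2Dt; advection only shifts the center.
σ = √(2 × 0.0384 × 18.6) = 1.20 m.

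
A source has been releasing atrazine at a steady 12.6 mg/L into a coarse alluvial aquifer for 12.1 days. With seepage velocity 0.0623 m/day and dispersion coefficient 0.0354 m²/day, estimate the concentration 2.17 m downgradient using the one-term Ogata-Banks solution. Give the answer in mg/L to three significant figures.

0.794 mg/L

For a continuous step input, C/C₀ ≈ ½·erfc((x−vt)/(2√(Dt))).
vt = 0.0623 × 12.1 = 0.75383 m and 2√(Dt) = 2√(0.0354 × 12.1) = 1.309 m.
Argument (x−vt)/(2√(Dt)) = (2.17 − 0.75383)/1.309 = 1.082; ½·erfc(1.082) = 0.06299.
C = 12.6 × 0.06299 = 0.794 mg/L.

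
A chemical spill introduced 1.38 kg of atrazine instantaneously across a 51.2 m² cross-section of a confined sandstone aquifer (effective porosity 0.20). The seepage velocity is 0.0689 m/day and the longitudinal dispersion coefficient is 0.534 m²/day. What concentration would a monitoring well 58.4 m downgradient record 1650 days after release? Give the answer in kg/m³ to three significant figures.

For an instantaneous plane source, C(x,t) = M/(n_e·A·√(4πDt)) · exp(−(x−vt)²/(4Dt)), with n_e·A the pore (flow) area.
Plume center vt = 0.0689 × 1650 = 113.685 m, so the well at 58.4 m is 55.285 m upgradient of the peak.
√(4πDt) = 105.2 m, giving peak height M/(n_e·A·√(4πDt)) = 1.38/(0.20 × 51.2 × 105.2) = 0.001281 kg/m³.
(x−vt)²/(4Dt) = (-55.285)²/(4 × 0.534 × 1650) = 0.8672; exp(−0.8672) = 0.4201.
C = 0.001281 × 0.4201 = 0.000538 kg/m³.

0.000538 kg/m³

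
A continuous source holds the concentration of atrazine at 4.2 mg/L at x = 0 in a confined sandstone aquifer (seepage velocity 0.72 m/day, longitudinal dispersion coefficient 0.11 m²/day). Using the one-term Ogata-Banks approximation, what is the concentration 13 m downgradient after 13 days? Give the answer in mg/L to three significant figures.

0.0659 mg/L

For a continuous step input, C/C₀ ≈ ½·erfc((x−vt)/(2√(Dt))).
vt = 0.72 × 13 = 9.36 m and 2√(Dt) = 2√(0.11 × 13) = 2.392 m.
Argument (x−vt)/(2√(Dt)) = (13 − 9.36)/2.392 = 1.522; ½·erfc(1.522) = 0.01568.
C = 4.2 × 0.01568 = 0.0659 mg/L.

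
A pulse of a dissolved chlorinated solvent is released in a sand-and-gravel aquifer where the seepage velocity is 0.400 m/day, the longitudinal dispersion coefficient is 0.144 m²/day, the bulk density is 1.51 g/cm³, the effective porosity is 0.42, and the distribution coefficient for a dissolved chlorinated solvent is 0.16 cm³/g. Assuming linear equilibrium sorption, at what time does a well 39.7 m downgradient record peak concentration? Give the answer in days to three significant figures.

Retardation factor R = 1 + ρ_b·K_d/n = 1 + 1.51 × 0.16/0.42 = 1.575.
Sorption retards both mechanisms: v_R = v/R = 0.2540 m/day, D_R = D/R = 0.09143 m²/day.
Peak time from v_R²t² + 2D_R t − x² = 0: t = (√(D_R² + v_R²x²) − D_R)/v_R².
√(D_R² + v_R²x²) = √(0.09143² + 0.2540² × 39.7²) = 10.08; v_R² = 0.06452.
t = (10.08 − 0.09143)/0.06452 = 155 days.

155 days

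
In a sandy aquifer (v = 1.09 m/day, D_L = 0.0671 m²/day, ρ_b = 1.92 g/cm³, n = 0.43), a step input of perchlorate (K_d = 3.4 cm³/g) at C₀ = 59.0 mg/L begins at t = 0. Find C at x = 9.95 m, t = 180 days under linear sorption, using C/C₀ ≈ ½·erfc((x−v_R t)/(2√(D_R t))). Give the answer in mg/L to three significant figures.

Retardation factor R = 1 + ρ_b·K_d/n = 1 + 1.92 × 3.4/0.43 = 16.18.
Sorption retards both mechanisms: v_R = v/R = 0.06737 m/day, D_R = D/R = 0.004147 m²/day.
v_R·t = 0.06737 × 180 = 12.1266 m; 2√(D_R t) = 1.728 m; argument = (9.95 − 12.1266)/1.728 = -1.260.
C = C₀ × ½·erfc(-1.260) = 59.0 × 0.9626 = 56.8 mg/L.

56.8 mg/L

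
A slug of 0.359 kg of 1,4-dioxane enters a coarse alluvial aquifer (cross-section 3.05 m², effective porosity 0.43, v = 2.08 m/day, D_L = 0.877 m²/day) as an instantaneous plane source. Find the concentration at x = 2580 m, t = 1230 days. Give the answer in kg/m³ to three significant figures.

For an instantaneous plane source, C(x,t) = M/(n_e·A·√(4πDt)) · exp(−(x−vt)²/(4Dt)), with n_e·A the pore (flow) area.
Plume center vt = 2.08 × 1230 = 2558.4 m, so the well at 2580 m is 21.6 m downgradient of the peak.
√(4πDt) = 116.4 m, giving peak height M/(n_e·A·√(4πDt)) = 0.359/(0.43 × 3.05 × 116.4) = 0.002352 kg/m³.
(x−vt)²/(4Dt) = (21.6)²/(4 × 0.877 × 1230) = 0.1081; exp(−0.1081) = 0.8975.
C = 0.002352 × 0.8975 = 0.00211 kg/m³.

0.00211 kg/m³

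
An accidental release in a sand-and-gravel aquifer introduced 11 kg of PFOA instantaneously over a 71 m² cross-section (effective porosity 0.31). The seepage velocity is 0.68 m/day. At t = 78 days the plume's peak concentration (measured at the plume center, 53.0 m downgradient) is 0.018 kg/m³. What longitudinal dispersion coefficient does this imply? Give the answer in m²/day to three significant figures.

0.786 m²/day

At the plume center C_max = M/(n_e·A·√(4πDt)), so D = M²/(4πt·(n_e·A·C_max)²).
n_e·A·C_max = 0.31 × 71 × 0.018 = 0.3962 kg/m.
D = 11²/(4π × 78 × 0.3962²) = 0.786 m²/day.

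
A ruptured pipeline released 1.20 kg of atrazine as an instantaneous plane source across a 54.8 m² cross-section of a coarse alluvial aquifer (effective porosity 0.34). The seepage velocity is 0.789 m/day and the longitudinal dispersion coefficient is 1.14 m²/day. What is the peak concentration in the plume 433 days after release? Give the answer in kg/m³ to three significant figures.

The peak of an instantaneous 1D plume sits at x = vt; there the Gaussian factor is 1 and C_max = M/(n_e·A·√(4πDt)), where n_e·A is the pore area the mass is dissolved in.
√(4πDt) = √(4π × 1.14 × 433) = 78.76 m, so C_max = 1.20/(0.34 × 54.8 × 78.76) = 0.000818 kg/m³.

0.000818 kg/m³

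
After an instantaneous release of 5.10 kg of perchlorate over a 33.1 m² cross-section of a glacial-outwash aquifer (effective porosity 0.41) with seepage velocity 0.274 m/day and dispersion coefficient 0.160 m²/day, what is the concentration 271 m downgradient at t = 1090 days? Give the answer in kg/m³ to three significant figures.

0.00268 kg/m³

For an instantaneous plane source, C(x,t) = M/(n_e·A·√(4πDt)) · exp(−(x−vt)²/(4Dt)), with n_e·A the pore (flow) area.
Plume center vt = 0.274 × 1090 = 298.66 m, so the well at 271 m is 27.66 m upgradient of the peak.
√(4πDt) = 46.81 m, giving peak height M/(n_e·A·√(4πDt)) = 5.10/(0.41 × 33.1 × 46.81) = 0.008028 kg/m³.
(x−vt)²/(4Dt) = (-27.66)²/(4 × 0.160 × 1090) = 1.097; exp(−1.097) = 0.3339.
C = 0.008028 × 0.3339 = 0.00268 kg/m³.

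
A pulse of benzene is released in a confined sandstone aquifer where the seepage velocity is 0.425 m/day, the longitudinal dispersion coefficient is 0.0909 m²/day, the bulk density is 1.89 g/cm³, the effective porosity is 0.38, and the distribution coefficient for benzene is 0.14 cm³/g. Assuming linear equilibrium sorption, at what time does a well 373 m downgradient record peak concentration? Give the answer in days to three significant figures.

1490 days

Retardation factor R = 1 + ρ_b·K_d/n = 1 + 1.89 × 0.14/0.38 = 1.696.
Sorption retards both mechanisms: v_R = v/R = 0.2506 m/day, D_R = D/R = 0.05360 m²/day.
Peak time from v_R²t² + 2D_R t − x² = 0: t = (√(D_R² + v_R²x²) − D_R)/v_R².
√(D_R² + v_R²x²) = √(0.05360² + 0.2506² × 373²) = 93.47; v_R² = 0.06280.
t = (93.47 − 0.05360)/0.06280 = 1490 days.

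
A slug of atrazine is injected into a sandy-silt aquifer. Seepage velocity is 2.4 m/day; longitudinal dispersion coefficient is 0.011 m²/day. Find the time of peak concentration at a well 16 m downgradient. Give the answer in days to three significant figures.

For the 1D instantaneous-source solution, setting ∂C/∂t = 0 at fixed x gives v²t² + 2Dt − x² = 0, so t = (√(D² + v²x²) − D)/v².
√(D² + v²x²) = √(0.011² + 2.4² × 16²) = 38.40; v² = 5.76.
t = (38.40 − 0.011)/5.76 = 6.66 days (vs. the pure-advection estimate x/v = 6.67 d).

6.66 days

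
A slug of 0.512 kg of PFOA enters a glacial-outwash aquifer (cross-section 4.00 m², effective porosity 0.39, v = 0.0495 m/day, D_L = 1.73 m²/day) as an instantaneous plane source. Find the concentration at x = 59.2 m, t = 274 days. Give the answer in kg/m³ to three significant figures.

For an instantaneous plane source, C(x,t) = M/(n_e·A·√(4πDt)) · exp(−(x−vt)²/(4Dt)), with n_e·A the pore (flow) area.
Plume center vt = 0.0495 × 274 = 13.563 m, so the well at 59.2 m is 45.637 m downgradient of the peak.
√(4πDt) = 77.18 m, giving peak height M/(n_e·A·√(4πDt)) = 0.512/(0.39 × 4.00 × 77.18) = 0.004252 kg/m³.
(x−vt)²/(4Dt) = (45.637)²/(4 × 1.73 × 274) = 1.098; exp(−1.098) = 0.3335.
C = 0.004252 × 0.3335 = 0.00142 kg/m³.

0.00142 kg/m³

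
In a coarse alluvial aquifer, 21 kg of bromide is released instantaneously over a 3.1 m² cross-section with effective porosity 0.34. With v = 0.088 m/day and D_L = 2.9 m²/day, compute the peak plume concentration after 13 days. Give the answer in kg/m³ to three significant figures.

The peak of an instantaneous 1D plume sits at x = vt; there the Gaussian factor is 1 and C_max = M/(n_e·A·√(4πDt)), where n_e·A is the pore area the mass is dissolved in.
√(4πDt) = √(4π × 2.9 × 13) = 21.77 m, so C_max = 21/(0.34 × 3.1 × 21.77) = 0.915 kg/m³.

0.915 kg/m³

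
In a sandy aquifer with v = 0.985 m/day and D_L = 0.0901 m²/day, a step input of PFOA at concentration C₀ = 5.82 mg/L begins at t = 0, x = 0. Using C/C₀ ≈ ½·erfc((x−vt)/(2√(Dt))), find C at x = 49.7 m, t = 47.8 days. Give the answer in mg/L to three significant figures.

1.08 mg/L

For a continuous step input, C/C₀ ≈ ½·erfc((x−vt)/(2√(Dt))).
vt = 0.985 × 47.8 = 47.083 m and 2√(Dt) = 2√(0.0901 × 47.8) = 4.151 m.
Argument (x−vt)/(2√(Dt)) = (49.7 − 47.083)/4.151 = 0.6305; ½·erfc(0.6305) = 0.1863.
C = 5.82 × 0.1863 = 1.08 mg/L.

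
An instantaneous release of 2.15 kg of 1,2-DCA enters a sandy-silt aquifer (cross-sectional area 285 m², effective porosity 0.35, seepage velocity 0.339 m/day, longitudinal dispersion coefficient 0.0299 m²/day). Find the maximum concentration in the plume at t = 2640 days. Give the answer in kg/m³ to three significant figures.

The peak of an instantaneous 1D plume sits at x = vt; there the Gaussian factor is 1 and C_max = M/(n_e·A·√(4πDt)), where n_e·A is the pore area the mass is dissolved in.
√(4πDt) = √(4π × 0.0299 × 2640) = 31.50 m, so C_max = 2.15/(0.35 × 285 × 31.50) = 0.000684 kg/m³.

0.000684 kg/m³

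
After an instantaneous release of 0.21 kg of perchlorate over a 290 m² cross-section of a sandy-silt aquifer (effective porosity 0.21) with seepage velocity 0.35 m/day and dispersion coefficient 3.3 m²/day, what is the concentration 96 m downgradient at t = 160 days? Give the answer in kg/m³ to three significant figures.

For an instantaneous plane source, C(x,t) = M/(n_e·A·√(4πDt)) · exp(−(x−vt)²/(4Dt)), with n_e·A the pore (flow) area.
Plume center vt = 0.35 × 160 = 56 m, so the well at 96 m is 40 m downgradient of the peak.
√(4πDt) = 81.46 m, giving peak height M/(n_e·A·√(4πDt)) = 0.21/(0.21 × 290 × 81.46) = 4.233e-05 kg/m³.
(x−vt)²/(4Dt) = (40)²/(4 × 3.3 × 160) = 0.7576; exp(−0.7576) = 0.4688.
C = 4.233e-05 × 0.4688 = 1.98e-05 kg/m³.

1.98e-05 kg/m³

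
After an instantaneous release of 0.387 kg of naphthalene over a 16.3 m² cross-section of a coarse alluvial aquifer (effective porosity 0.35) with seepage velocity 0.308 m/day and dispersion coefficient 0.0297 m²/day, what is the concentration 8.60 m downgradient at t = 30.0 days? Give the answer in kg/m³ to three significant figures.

0.0181 kg/m³

For an instantaneous plane source, C(x,t) = M/(n_e·A·√(4πDt)) · exp(−(x−vt)²/(4Dt)), with n_e·A the pore (flow) area.
Plume center vt = 0.308 × 30.0 = 9.24 m, so the well at 8.60 m is 0.64 m upgradient of the peak.
√(4πDt) = 3.346 m, giving peak height M/(n_e·A·√(4πDt)) = 0.387/(0.35 × 16.3 × 3.346) = 0.02027 kg/m³.
(x−vt)²/(4Dt) = (-0.64)²/(4 × 0.0297 × 30.0) = 0.1149; exp(−0.1149) = 0.8915.
C = 0.02027 × 0.8915 = 0.0181 kg/m³.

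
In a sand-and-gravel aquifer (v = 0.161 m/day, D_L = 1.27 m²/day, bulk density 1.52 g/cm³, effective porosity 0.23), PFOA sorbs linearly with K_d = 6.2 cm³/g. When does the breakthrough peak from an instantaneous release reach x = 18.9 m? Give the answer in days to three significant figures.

3280 days

Retardation factor R = 1 + ρ_b·K_d/n = 1 + 1.52 × 6.2/0.23 = 41.97.
Sorption retards both mechanisms: v_R = v/R = 0.003836 m/day, D_R = D/R = 0.03026 m²/day.
Peak time from v_R²t² + 2D_R t − x² = 0: t = (√(D_R² + v_R²x²) − D_R)/v_R².
√(D_R² + v_R²x²) = √(0.03026² + 0.003836² × 18.9²) = 0.07856; v_R² = 1.471e-05.
t = (0.07856 − 0.03026)/1.471e-05 = 3280 days.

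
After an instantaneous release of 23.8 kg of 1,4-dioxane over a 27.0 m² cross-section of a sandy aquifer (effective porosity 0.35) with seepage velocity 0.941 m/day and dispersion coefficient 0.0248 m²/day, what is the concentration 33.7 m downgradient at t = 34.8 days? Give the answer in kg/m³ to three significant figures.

For an instantaneous plane source, C(x,t) = M/(n_e·A·√(4πDt)) · exp(−(x−vt)²/(4Dt)), with n_e·A the pore (flow) area.
Plume center vt = 0.941 × 34.8 = 32.7468 m, so the well at 33.7 m is 0.9532 m downgradient of the peak.
√(4πDt) = 3.293 m, giving peak height M/(n_e·A·√(4πDt)) = 23.8/(0.35 × 27.0 × 3.293) = 0.7648 kg/m³.
(x−vt)²/(4Dt) = (0.9532)²/(4 × 0.0248 × 34.8) = 0.2632; exp(−0.2632) = 0.7686.
C = 0.7648 × 0.7686 = 0.588 kg/m³.

0.588 kg/m³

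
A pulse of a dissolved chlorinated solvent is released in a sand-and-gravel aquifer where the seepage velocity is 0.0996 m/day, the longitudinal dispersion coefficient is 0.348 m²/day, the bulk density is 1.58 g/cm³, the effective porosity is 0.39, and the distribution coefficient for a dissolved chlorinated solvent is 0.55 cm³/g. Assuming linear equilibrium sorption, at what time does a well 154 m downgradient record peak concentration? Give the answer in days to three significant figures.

4880 days

Retardation factor R = 1 + ρ_b·K_d/n = 1 + 1.58 × 0.55/0.39 = 3.228.
Sorption retards both mechanisms: v_R = v/R = 0.03086 m/day, D_R = D/R = 0.1078 m²/day.
Peak time from v_R²t² + 2D_R t − x² = 0: t = (√(D_R² + v_R²x²) − D_R)/v_R².
√(D_R² + v_R²x²) = √(0.1078² + 0.03086² × 154²) = 4.754; v_R² = 0.0009523.
t = (4.754 − 0.1078)/0.0009523 = 4880 days.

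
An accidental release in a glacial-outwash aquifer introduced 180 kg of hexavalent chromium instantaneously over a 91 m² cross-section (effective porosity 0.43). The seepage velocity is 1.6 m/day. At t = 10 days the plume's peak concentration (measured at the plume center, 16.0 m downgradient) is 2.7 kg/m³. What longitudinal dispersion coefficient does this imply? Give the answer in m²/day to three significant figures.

At the plume center C_max = M/(n_e·A·√(4πDt)), so D = M²/(4πt·(n_e·A·C_max)²).
n_e·A·C_max = 0.43 × 91 × 2.7 = 105.7 kg/m.
D = 180²/(4π × 10 × 105.7²) = 0.0231 m²/day.

0.0231 m²/day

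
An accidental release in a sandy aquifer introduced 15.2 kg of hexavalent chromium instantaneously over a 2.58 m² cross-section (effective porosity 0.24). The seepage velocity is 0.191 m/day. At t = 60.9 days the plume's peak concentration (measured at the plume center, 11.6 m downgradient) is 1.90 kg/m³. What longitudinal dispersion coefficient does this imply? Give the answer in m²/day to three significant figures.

0.218 m²/day

At the plume center C_max = M/(n_e·A·√(4πDt)), so D = M²/(4πt·(n_e·A·C_max)²).
n_e·A·C_max = 0.24 × 2.58 × 1.90 = 1.176 kg/m.
D = 15.2²/(4π × 60.9 × 1.176²) = 0.218 m²/day.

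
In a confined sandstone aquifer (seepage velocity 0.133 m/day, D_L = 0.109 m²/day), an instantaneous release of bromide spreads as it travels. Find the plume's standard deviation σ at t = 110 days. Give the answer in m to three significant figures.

4.90 m

Dispersive spreading gives a Gaussian with σ² = 2Dt; advection only shifts the center.
σ = √(2 × 0.109 × 110) = 4.90 m.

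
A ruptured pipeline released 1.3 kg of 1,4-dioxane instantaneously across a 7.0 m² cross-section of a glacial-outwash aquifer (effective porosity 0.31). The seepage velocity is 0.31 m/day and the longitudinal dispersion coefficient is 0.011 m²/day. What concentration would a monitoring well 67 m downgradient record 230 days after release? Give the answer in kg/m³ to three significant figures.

For an instantaneous plane source, C(x,t) = M/(n_e·A·√(4πDt)) · exp(−(x−vt)²/(4Dt)), with n_e·A the pore (flow) area.
Plume center vt = 0.31 × 230 = 71.3 m, so the well at 67 m is 4.3 m upgradient of the peak.
√(4πDt) = 5.639 m, giving peak height M/(n_e·A·√(4πDt)) = 1.3/(0.31 × 7.0 × 5.639) = 0.1062 kg/m³.
(x−vt)²/(4Dt) = (-4.3)²/(4 × 0.011 × 230) = 1.827; exp(−1.827) = 0.1609.
C = 0.1062 × 0.1609 = 0.0171 kg/m³.

0.0171 kg/m³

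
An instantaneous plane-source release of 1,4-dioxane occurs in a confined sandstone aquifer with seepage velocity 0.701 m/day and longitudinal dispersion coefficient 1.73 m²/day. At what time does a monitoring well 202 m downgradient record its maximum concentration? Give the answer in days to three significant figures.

For the 1D instantaneous-source solution, setting ∂C/∂t = 0 at fixed x gives v²t² + 2Dt − x² = 0, so t = (√(D² + v²x²) − D)/v².
√(D² + v²x²) = √(1.73² + 0.701² × 202²) = 141.6; v² = 0.491401.
t = (141.6 − 1.73)/0.491401 = 285 days (vs. the pure-advection estimate x/v = 288 d).

285 days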